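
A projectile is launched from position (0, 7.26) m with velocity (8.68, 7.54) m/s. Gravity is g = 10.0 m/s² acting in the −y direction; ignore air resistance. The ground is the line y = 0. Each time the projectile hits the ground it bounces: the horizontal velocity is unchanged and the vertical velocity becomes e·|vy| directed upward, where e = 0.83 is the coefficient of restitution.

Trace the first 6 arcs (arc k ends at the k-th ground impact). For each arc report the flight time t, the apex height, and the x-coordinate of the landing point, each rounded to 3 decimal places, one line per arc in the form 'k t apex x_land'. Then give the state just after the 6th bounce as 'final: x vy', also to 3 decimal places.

Arc 1: start y=7.260, vy=7.540 → t=2.175, apex=10.103, x_land=18.883, impact vy=-14.214
  bounce: vy ← 0.83·14.214 = 11.798
Arc 2: start y=0.000, vy=11.798 → t=2.360, apex=6.960, x_land=39.364, impact vy=-11.798
  bounce: vy ← 0.83·11.798 = 9.792
Arc 3: start y=0.000, vy=9.792 → t=1.958, apex=4.795, x_land=56.364, impact vy=-9.792
  bounce: vy ← 0.83·9.792 = 8.128
Arc 4: start y=0.000, vy=8.128 → t=1.626, apex=3.303, x_land=70.473, impact vy=-8.128
  bounce: vy ← 0.83·8.128 = 6.746
Arc 5: start y=0.000, vy=6.746 → t=1.349, apex=2.275, x_land=82.184, impact vy=-6.746
  bounce: vy ← 0.83·6.746 = 5.599
Arc 6: start y=0.000, vy=5.599 → t=1.120, apex=1.568, x_land=91.905, impact vy=-5.599
  bounce: vy ← 0.83·5.599 = 4.647

1 2.175 10.103 18.883
2 2.360 6.960 39.364
3 1.958 4.795 56.364
4 1.626 3.303 70.473
5 1.349 2.275 82.184
6 1.120 1.568 91.905
final: 91.905 4.647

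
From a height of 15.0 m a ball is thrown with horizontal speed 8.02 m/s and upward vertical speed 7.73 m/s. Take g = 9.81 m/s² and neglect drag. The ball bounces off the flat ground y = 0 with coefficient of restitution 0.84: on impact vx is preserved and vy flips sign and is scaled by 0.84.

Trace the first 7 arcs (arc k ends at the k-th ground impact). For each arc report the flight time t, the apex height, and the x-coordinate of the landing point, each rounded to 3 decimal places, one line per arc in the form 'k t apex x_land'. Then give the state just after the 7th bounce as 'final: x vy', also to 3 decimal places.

Arc 1: start y=15.000, vy=7.730 → t=2.706, apex=18.046, x_land=21.702, impact vy=-18.816
  bounce: vy ← 0.84·18.816 = 15.806
Arc 2: start y=0.000, vy=15.806 → t=3.222, apex=12.733, x_land=47.546, impact vy=-15.806
  bounce: vy ← 0.84·15.806 = 13.277
Arc 3: start y=0.000, vy=13.277 → t=2.707, apex=8.984, x_land=69.254, impact vy=-13.277
  bounce: vy ← 0.84·13.277 = 11.152
Arc 4: start y=0.000, vy=11.152 → t=2.274, apex=6.339, x_land=87.489, impact vy=-11.152
  bounce: vy ← 0.84·11.152 = 9.368
Arc 5: start y=0.000, vy=9.368 → t=1.910, apex=4.473, x_land=102.807, impact vy=-9.368
  bounce: vy ← 0.84·9.368 = 7.869
Arc 6: start y=0.000, vy=7.869 → t=1.604, apex=3.156, x_land=115.673, impact vy=-7.869
  bounce: vy ← 0.84·7.869 = 6.610
Arc 7: start y=0.000, vy=6.610 → t=1.348, apex=2.227, x_land=126.481, impact vy=-6.610
  bounce: vy ← 0.84·6.610 = 5.553

1 2.706 18.046 21.702
2 3.222 12.733 47.546
3 2.707 8.984 69.254
4 2.274 6.339 87.489
5 1.910 4.473 102.807
6 1.604 3.156 115.673
7 1.348 2.227 126.481
final: 126.481 5.553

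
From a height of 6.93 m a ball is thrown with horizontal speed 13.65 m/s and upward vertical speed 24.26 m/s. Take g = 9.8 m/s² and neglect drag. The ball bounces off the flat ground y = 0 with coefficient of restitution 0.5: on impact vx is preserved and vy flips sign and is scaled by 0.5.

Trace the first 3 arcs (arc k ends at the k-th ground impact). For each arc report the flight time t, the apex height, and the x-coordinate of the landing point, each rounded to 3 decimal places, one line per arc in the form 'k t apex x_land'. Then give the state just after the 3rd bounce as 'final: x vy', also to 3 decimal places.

1 5.222 36.958 71.278
2 2.746 9.239 108.766
3 1.373 2.310 127.510
final: 127.510 3.364

Arc 1: start y=6.930, vy=24.260 → t=5.222, apex=36.958, x_land=71.278, impact vy=-26.914
  bounce: vy ← 0.5·26.914 = 13.457
Arc 2: start y=0.000, vy=13.457 → t=2.746, apex=9.239, x_land=108.766, impact vy=-13.457
  bounce: vy ← 0.5·13.457 = 6.729
Arc 3: start y=0.000, vy=6.729 → t=1.373, apex=2.310, x_land=127.510, impact vy=-6.729
  bounce: vy ← 0.5·6.729 = 3.364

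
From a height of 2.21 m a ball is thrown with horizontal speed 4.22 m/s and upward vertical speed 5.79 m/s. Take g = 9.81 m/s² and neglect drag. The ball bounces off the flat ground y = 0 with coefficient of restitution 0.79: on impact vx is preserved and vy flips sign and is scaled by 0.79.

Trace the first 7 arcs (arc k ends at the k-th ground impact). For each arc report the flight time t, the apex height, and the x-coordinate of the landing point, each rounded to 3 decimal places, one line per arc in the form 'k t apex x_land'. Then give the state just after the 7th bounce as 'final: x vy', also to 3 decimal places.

1 1.484 3.919 6.263
2 1.412 2.446 12.222
3 1.116 1.526 16.930
4 0.881 0.953 20.650
5 0.696 0.595 23.588
6 0.550 0.371 25.909
7 0.435 0.232 27.743
final: 27.743 1.684

Arc 1: start y=2.210, vy=5.790 → t=1.484, apex=3.919, x_land=6.263, impact vy=-8.768
  bounce: vy ← 0.79·8.768 = 6.927
Arc 2: start y=0.000, vy=6.927 → t=1.412, apex=2.446, x_land=12.222, impact vy=-6.927
  bounce: vy ← 0.79·6.927 = 5.472
Arc 3: start y=0.000, vy=5.472 → t=1.116, apex=1.526, x_land=16.930, impact vy=-5.472
  bounce: vy ← 0.79·5.472 = 4.323
Arc 4: start y=0.000, vy=4.323 → t=0.881, apex=0.953, x_land=20.650, impact vy=-4.323
  bounce: vy ← 0.79·4.323 = 3.415
Arc 5: start y=0.000, vy=3.415 → t=0.696, apex=0.595, x_land=23.588, impact vy=-3.415
  bounce: vy ← 0.79·3.415 = 2.698
Arc 6: start y=0.000, vy=2.698 → t=0.550, apex=0.371, x_land=25.909, impact vy=-2.698
  bounce: vy ← 0.79·2.698 = 2.131
Arc 7: start y=0.000, vy=2.131 → t=0.435, apex=0.232, x_land=27.743, impact vy=-2.131
  bounce: vy ← 0.79·2.131 = 1.684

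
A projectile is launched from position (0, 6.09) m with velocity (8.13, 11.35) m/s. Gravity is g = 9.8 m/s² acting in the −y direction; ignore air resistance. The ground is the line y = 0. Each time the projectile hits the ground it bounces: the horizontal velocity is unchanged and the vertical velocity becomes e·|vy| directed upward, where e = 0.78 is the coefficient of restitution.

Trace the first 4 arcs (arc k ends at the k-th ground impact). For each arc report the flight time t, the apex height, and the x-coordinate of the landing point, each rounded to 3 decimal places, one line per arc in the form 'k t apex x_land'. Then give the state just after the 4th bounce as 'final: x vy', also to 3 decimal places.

Arc 1: start y=6.090, vy=11.350 → t=2.766, apex=12.663, x_land=22.485, impact vy=-15.754
  bounce: vy ← 0.78·15.754 = 12.288
Arc 2: start y=0.000, vy=12.288 → t=2.508, apex=7.704, x_land=42.873, impact vy=-12.288
  bounce: vy ← 0.78·12.288 = 9.585
Arc 3: start y=0.000, vy=9.585 → t=1.956, apex=4.687, x_land=58.776, impact vy=-9.585
  bounce: vy ← 0.78·9.585 = 7.476
Arc 4: start y=0.000, vy=7.476 → t=1.526, apex=2.852, x_land=71.180, impact vy=-7.476
  bounce: vy ← 0.78·7.476 = 5.831

1 2.766 12.663 22.485
2 2.508 7.704 42.873
3 1.956 4.687 58.776
4 1.526 2.852 71.180
final: 71.180 5.831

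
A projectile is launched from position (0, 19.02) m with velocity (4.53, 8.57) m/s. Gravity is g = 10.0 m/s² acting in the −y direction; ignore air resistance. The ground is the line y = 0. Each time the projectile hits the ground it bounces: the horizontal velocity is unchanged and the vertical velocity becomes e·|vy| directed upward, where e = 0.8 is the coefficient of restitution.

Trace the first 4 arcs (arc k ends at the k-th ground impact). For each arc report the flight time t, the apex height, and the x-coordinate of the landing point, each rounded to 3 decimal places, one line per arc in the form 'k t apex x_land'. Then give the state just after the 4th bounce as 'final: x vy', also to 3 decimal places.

Arc 1: start y=19.020, vy=8.570 → t=2.987, apex=22.692, x_land=13.533, impact vy=-21.304
  bounce: vy ← 0.8·21.304 = 17.043
Arc 2: start y=0.000, vy=17.043 → t=3.409, apex=14.523, x_land=28.974, impact vy=-17.043
  bounce: vy ← 0.8·17.043 = 13.634
Arc 3: start y=0.000, vy=13.634 → t=2.727, apex=9.295, x_land=41.326, impact vy=-13.634
  bounce: vy ← 0.8·13.634 = 10.907
Arc 4: start y=0.000, vy=10.907 → t=2.181, apex=5.949, x_land=51.208, impact vy=-10.907
  bounce: vy ← 0.8·10.907 = 8.726

1 2.987 22.692 13.533
2 3.409 14.523 28.974
3 2.727 9.295 41.326
4 2.181 5.949 51.208
final: 51.208 8.726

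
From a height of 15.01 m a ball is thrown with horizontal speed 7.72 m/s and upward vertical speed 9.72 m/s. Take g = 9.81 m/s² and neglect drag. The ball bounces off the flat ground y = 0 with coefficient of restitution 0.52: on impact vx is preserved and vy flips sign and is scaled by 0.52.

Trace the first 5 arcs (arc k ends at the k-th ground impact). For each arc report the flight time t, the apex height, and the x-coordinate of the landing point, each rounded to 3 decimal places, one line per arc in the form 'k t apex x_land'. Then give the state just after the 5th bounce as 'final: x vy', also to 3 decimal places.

Arc 1: start y=15.010, vy=9.720 → t=3.001, apex=19.825, x_land=23.170, impact vy=-19.722
  bounce: vy ← 0.52·19.722 = 10.256
Arc 2: start y=0.000, vy=10.256 → t=2.091, apex=5.361, x_land=39.311, impact vy=-10.256
  bounce: vy ← 0.52·10.256 = 5.333
Arc 3: start y=0.000, vy=5.333 → t=1.087, apex=1.450, x_land=47.705, impact vy=-5.333
  bounce: vy ← 0.52·5.333 = 2.773
Arc 4: start y=0.000, vy=2.773 → t=0.565, apex=0.392, x_land=52.069, impact vy=-2.773
  bounce: vy ← 0.52·2.773 = 1.442
Arc 5: start y=0.000, vy=1.442 → t=0.294, apex=0.106, x_land=54.339, impact vy=-1.442
  bounce: vy ← 0.52·1.442 = 0.750

1 3.001 19.825 23.170
2 2.091 5.361 39.311
3 1.087 1.450 47.705
4 0.565 0.392 52.069
5 0.294 0.106 54.339
final: 54.339 0.750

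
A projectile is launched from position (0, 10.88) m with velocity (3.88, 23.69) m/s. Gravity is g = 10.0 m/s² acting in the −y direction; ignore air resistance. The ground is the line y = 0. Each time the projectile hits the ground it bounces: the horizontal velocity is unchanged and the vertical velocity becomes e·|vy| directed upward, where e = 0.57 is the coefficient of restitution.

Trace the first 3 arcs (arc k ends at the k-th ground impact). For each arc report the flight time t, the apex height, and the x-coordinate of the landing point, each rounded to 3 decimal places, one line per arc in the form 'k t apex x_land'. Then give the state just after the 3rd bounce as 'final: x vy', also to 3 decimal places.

1 5.160 38.941 20.020
2 3.181 12.652 32.364
3 1.813 4.111 39.400
final: 39.400 5.168

Arc 1: start y=10.880, vy=23.690 → t=5.160, apex=38.941, x_land=20.020, impact vy=-27.907
  bounce: vy ← 0.57·27.907 = 15.907
Arc 2: start y=0.000, vy=15.907 → t=3.181, apex=12.652, x_land=32.364, impact vy=-15.907
  bounce: vy ← 0.57·15.907 = 9.067
Arc 3: start y=0.000, vy=9.067 → t=1.813, apex=4.111, x_land=39.400, impact vy=-9.067
  bounce: vy ← 0.57·9.067 = 5.168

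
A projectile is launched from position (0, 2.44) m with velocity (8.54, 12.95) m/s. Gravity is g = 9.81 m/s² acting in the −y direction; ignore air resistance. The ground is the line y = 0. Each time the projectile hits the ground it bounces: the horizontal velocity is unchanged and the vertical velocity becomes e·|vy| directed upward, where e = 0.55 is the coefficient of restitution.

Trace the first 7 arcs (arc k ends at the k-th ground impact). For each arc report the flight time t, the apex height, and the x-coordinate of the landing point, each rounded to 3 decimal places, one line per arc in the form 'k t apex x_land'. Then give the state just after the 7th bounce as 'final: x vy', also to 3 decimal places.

Arc 1: start y=2.440, vy=12.950 → t=2.817, apex=10.988, x_land=24.055, impact vy=-14.682
  bounce: vy ← 0.55·14.682 = 8.075
Arc 2: start y=0.000, vy=8.075 → t=1.646, apex=3.324, x_land=38.115, impact vy=-8.075
  bounce: vy ← 0.55·8.075 = 4.441
Arc 3: start y=0.000, vy=4.441 → t=0.905, apex=1.005, x_land=45.848, impact vy=-4.441
  bounce: vy ← 0.55·4.441 = 2.443
Arc 4: start y=0.000, vy=2.443 → t=0.498, apex=0.304, x_land=50.101, impact vy=-2.443
  bounce: vy ← 0.55·2.443 = 1.344
Arc 5: start y=0.000, vy=1.344 → t=0.274, apex=0.092, x_land=52.440, impact vy=-1.344
  bounce: vy ← 0.55·1.344 = 0.739
Arc 6: start y=0.000, vy=0.739 → t=0.151, apex=0.028, x_land=53.727, impact vy=-0.739
  bounce: vy ← 0.55·0.739 = 0.406
Arc 7: start y=0.000, vy=0.406 → t=0.083, apex=0.008, x_land=54.434, impact vy=-0.406
  bounce: vy ← 0.55·0.406 = 0.224

1 2.817 10.988 24.055
2 1.646 3.324 38.115
3 0.905 1.005 45.848
4 0.498 0.304 50.101
5 0.274 0.092 52.440
6 0.151 0.028 53.727
7 0.083 0.008 54.434
final: 54.434 0.224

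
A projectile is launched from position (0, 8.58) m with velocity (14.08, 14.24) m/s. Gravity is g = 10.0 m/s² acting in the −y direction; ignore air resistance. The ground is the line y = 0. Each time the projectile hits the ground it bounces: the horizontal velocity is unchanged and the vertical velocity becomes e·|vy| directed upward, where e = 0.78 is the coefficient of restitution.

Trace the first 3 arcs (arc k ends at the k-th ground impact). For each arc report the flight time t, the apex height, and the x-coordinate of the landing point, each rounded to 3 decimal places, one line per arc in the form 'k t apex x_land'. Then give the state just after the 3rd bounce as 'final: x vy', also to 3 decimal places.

1 3.359 18.719 47.293
2 3.018 11.389 89.792
3 2.354 6.929 122.942
final: 122.942 9.182

Arc 1: start y=8.580, vy=14.240 → t=3.359, apex=18.719, x_land=47.293, impact vy=-19.349
  bounce: vy ← 0.78·19.349 = 15.092
Arc 2: start y=0.000, vy=15.092 → t=3.018, apex=11.389, x_land=89.792, impact vy=-15.092
  bounce: vy ← 0.78·15.092 = 11.772
Arc 3: start y=0.000, vy=11.772 → t=2.354, apex=6.929, x_land=122.942, impact vy=-11.772
  bounce: vy ← 0.78·11.772 = 9.182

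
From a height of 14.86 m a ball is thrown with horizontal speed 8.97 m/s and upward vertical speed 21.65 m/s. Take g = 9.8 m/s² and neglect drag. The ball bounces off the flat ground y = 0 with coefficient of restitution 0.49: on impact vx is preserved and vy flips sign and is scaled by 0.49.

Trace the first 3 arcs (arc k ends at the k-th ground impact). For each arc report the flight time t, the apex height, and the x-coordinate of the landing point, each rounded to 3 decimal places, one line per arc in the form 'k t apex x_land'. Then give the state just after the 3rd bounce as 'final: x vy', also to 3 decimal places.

Arc 1: start y=14.860, vy=21.650 → t=5.022, apex=38.774, x_land=45.049, impact vy=-27.568
  bounce: vy ← 0.49·27.568 = 13.508
Arc 2: start y=0.000, vy=13.508 → t=2.757, apex=9.310, x_land=69.778, impact vy=-13.508
  bounce: vy ← 0.49·13.508 = 6.619
Arc 3: start y=0.000, vy=6.619 → t=1.351, apex=2.235, x_land=81.894, impact vy=-6.619
  bounce: vy ← 0.49·6.619 = 3.243

1 5.022 38.774 45.049
2 2.757 9.310 69.778
3 1.351 2.235 81.894
final: 81.894 3.243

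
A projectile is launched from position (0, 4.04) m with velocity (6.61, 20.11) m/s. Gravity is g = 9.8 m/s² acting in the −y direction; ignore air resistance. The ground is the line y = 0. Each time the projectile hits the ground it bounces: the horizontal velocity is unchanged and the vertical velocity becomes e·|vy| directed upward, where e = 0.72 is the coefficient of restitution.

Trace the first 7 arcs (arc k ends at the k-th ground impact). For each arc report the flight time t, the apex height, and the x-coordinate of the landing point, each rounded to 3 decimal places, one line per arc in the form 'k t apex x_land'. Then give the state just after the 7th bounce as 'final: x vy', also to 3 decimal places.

1 4.296 24.673 28.397
2 3.231 12.791 49.755
3 2.327 6.631 65.134
4 1.675 3.437 76.206
5 1.206 1.782 84.179
6 0.868 0.924 89.919
7 0.625 0.479 94.051
final: 94.051 2.206

Arc 1: start y=4.040, vy=20.110 → t=4.296, apex=24.673, x_land=28.397, impact vy=-21.991
  bounce: vy ← 0.72·21.991 = 15.833
Arc 2: start y=0.000, vy=15.833 → t=3.231, apex=12.791, x_land=49.755, impact vy=-15.833
  bounce: vy ← 0.72·15.833 = 11.400
Arc 3: start y=0.000, vy=11.400 → t=2.327, apex=6.631, x_land=65.134, impact vy=-11.400
  bounce: vy ← 0.72·11.400 = 8.208
Arc 4: start y=0.000, vy=8.208 → t=1.675, apex=3.437, x_land=76.206, impact vy=-8.208
  bounce: vy ← 0.72·8.208 = 5.910
Arc 5: start y=0.000, vy=5.910 → t=1.206, apex=1.782, x_land=84.179, impact vy=-5.910
  bounce: vy ← 0.72·5.910 = 4.255
Arc 6: start y=0.000, vy=4.255 → t=0.868, apex=0.924, x_land=89.919, impact vy=-4.255
  bounce: vy ← 0.72·4.255 = 3.064
Arc 7: start y=0.000, vy=3.064 → t=0.625, apex=0.479, x_land=94.051, impact vy=-3.064
  bounce: vy ← 0.72·3.064 = 2.206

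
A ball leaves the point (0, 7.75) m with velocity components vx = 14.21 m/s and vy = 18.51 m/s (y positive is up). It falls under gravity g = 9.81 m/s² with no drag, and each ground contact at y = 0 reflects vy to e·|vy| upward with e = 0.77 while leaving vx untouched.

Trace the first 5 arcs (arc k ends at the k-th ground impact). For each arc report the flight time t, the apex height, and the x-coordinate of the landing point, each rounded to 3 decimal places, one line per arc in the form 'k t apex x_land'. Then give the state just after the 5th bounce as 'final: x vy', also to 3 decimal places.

1 4.154 25.213 59.029
2 3.491 14.949 108.643
3 2.688 8.863 146.846
4 2.070 5.255 176.262
5 1.594 3.116 198.913
final: 198.913 6.020

Arc 1: start y=7.750, vy=18.510 → t=4.154, apex=25.213, x_land=59.029, impact vy=-22.241
  bounce: vy ← 0.77·22.241 = 17.126
Arc 2: start y=0.000, vy=17.126 → t=3.491, apex=14.949, x_land=108.643, impact vy=-17.126
  bounce: vy ← 0.77·17.126 = 13.187
Arc 3: start y=0.000, vy=13.187 → t=2.688, apex=8.863, x_land=146.846, impact vy=-13.187
  bounce: vy ← 0.77·13.187 = 10.154
Arc 4: start y=0.000, vy=10.154 → t=2.070, apex=5.255, x_land=176.262, impact vy=-10.154
  bounce: vy ← 0.77·10.154 = 7.818
Arc 5: start y=0.000, vy=7.818 → t=1.594, apex=3.116, x_land=198.913, impact vy=-7.818
  bounce: vy ← 0.77·7.818 = 6.020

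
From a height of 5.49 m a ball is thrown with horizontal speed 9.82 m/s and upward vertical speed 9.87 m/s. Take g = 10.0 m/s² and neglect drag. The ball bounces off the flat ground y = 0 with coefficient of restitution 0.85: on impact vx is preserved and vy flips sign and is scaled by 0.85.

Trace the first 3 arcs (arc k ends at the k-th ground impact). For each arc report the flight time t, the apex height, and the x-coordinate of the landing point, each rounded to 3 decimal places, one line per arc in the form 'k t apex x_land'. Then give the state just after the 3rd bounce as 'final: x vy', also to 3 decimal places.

1 2.427 10.361 23.828
2 2.447 7.486 47.859
3 2.080 5.408 68.286
final: 68.286 8.840

Arc 1: start y=5.490, vy=9.870 → t=2.427, apex=10.361, x_land=23.828, impact vy=-14.395
  bounce: vy ← 0.85·14.395 = 12.236
Arc 2: start y=0.000, vy=12.236 → t=2.447, apex=7.486, x_land=47.859, impact vy=-12.236
  bounce: vy ← 0.85·12.236 = 10.400
Arc 3: start y=0.000, vy=10.400 → t=2.080, apex=5.408, x_land=68.286, impact vy=-10.400
  bounce: vy ← 0.85·10.400 = 8.840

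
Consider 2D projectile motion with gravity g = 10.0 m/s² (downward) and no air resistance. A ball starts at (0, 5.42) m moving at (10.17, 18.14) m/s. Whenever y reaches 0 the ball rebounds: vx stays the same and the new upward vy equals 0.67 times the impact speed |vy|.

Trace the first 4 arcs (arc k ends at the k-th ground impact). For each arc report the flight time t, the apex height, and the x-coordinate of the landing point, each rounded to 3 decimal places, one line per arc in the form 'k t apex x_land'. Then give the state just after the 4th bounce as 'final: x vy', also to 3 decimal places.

1 3.906 21.873 39.719
2 2.803 9.819 68.223
3 1.878 4.408 87.320
4 1.258 1.979 100.115
final: 100.115 4.215

Arc 1: start y=5.420, vy=18.140 → t=3.906, apex=21.873, x_land=39.719, impact vy=-20.916
  bounce: vy ← 0.67·20.916 = 14.013
Arc 2: start y=0.000, vy=14.013 → t=2.803, apex=9.819, x_land=68.223, impact vy=-14.013
  bounce: vy ← 0.67·14.013 = 9.389
Arc 3: start y=0.000, vy=9.389 → t=1.878, apex=4.408, x_land=87.320, impact vy=-9.389
  bounce: vy ← 0.67·9.389 = 6.291
Arc 4: start y=0.000, vy=6.291 → t=1.258, apex=1.979, x_land=100.115, impact vy=-6.291
  bounce: vy ← 0.67·6.291 = 4.215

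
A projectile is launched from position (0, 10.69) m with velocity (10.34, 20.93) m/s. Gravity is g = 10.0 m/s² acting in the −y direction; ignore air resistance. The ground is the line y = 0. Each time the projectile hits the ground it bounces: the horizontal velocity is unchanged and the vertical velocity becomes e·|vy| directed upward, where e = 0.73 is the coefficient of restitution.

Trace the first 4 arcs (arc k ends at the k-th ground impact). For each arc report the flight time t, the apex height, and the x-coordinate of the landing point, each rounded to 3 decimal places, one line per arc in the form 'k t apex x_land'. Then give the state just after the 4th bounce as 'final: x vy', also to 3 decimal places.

1 4.646 32.593 48.041
2 3.728 17.369 86.585
3 2.721 9.256 114.722
4 1.986 4.932 135.262
final: 135.262 7.251

Arc 1: start y=10.690, vy=20.930 → t=4.646, apex=32.593, x_land=48.041, impact vy=-25.532
  bounce: vy ← 0.73·25.532 = 18.638
Arc 2: start y=0.000, vy=18.638 → t=3.728, apex=17.369, x_land=86.585, impact vy=-18.638
  bounce: vy ← 0.73·18.638 = 13.606
Arc 3: start y=0.000, vy=13.606 → t=2.721, apex=9.256, x_land=114.722, impact vy=-13.606
  bounce: vy ← 0.73·13.606 = 9.932
Arc 4: start y=0.000, vy=9.932 → t=1.986, apex=4.932, x_land=135.262, impact vy=-9.932
  bounce: vy ← 0.73·9.932 = 7.251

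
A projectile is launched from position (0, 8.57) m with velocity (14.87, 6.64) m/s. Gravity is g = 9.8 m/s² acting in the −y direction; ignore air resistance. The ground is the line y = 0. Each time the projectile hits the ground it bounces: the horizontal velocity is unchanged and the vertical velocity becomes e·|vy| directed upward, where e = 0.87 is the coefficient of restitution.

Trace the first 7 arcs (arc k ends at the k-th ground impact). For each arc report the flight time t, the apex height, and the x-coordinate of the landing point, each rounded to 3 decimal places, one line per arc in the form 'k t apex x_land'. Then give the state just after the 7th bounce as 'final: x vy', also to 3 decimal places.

Arc 1: start y=8.570, vy=6.640 → t=2.164, apex=10.819, x_land=32.171, impact vy=-14.562
  bounce: vy ← 0.87·14.562 = 12.669
Arc 2: start y=0.000, vy=12.669 → t=2.586, apex=8.189, x_land=70.619, impact vy=-12.669
  bounce: vy ← 0.87·12.669 = 11.022
Arc 3: start y=0.000, vy=11.022 → t=2.249, apex=6.198, x_land=104.068, impact vy=-11.022
  bounce: vy ← 0.87·11.022 = 9.589
Arc 4: start y=0.000, vy=9.589 → t=1.957, apex=4.692, x_land=133.168, impact vy=-9.589
  bounce: vy ← 0.87·9.589 = 8.343
Arc 5: start y=0.000, vy=8.343 → t=1.703, apex=3.551, x_land=158.486, impact vy=-8.343
  bounce: vy ← 0.87·8.343 = 7.258
Arc 6: start y=0.000, vy=7.258 → t=1.481, apex=2.688, x_land=180.512, impact vy=-7.258
  bounce: vy ← 0.87·7.258 = 6.315
Arc 7: start y=0.000, vy=6.315 → t=1.289, apex=2.034, x_land=199.675, impact vy=-6.315
  bounce: vy ← 0.87·6.315 = 5.494

1 2.164 10.819 32.171
2 2.586 8.189 70.619
3 2.249 6.198 104.068
4 1.957 4.692 133.168
5 1.703 3.551 158.486
6 1.481 2.688 180.512
7 1.289 2.034 199.675
final: 199.675 5.494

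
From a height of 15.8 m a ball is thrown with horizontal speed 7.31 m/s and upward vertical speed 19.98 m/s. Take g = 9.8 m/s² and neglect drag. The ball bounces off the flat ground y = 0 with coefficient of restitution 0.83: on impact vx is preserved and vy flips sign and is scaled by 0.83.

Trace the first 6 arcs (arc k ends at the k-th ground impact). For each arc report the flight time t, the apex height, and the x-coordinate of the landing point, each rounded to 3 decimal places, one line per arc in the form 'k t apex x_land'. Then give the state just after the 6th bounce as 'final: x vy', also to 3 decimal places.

1 4.756 36.167 34.763
2 4.510 24.916 67.731
3 3.743 17.164 95.094
4 3.107 11.825 117.805
5 2.579 8.146 136.656
6 2.140 5.612 152.301
final: 152.301 8.705

Arc 1: start y=15.800, vy=19.980 → t=4.756, apex=36.167, x_land=34.763, impact vy=-26.625
  bounce: vy ← 0.83·26.625 = 22.099
Arc 2: start y=0.000, vy=22.099 → t=4.510, apex=24.916, x_land=67.731, impact vy=-22.099
  bounce: vy ← 0.83·22.099 = 18.342
Arc 3: start y=0.000, vy=18.342 → t=3.743, apex=17.164, x_land=95.094, impact vy=-18.342
  bounce: vy ← 0.83·18.342 = 15.224
Arc 4: start y=0.000, vy=15.224 → t=3.107, apex=11.825, x_land=117.805, impact vy=-15.224
  bounce: vy ← 0.83·15.224 = 12.636
Arc 5: start y=0.000, vy=12.636 → t=2.579, apex=8.146, x_land=136.656, impact vy=-12.636
  bounce: vy ← 0.83·12.636 = 10.488
Arc 6: start y=0.000, vy=10.488 → t=2.140, apex=5.612, x_land=152.301, impact vy=-10.488
  bounce: vy ← 0.83·10.488 = 8.705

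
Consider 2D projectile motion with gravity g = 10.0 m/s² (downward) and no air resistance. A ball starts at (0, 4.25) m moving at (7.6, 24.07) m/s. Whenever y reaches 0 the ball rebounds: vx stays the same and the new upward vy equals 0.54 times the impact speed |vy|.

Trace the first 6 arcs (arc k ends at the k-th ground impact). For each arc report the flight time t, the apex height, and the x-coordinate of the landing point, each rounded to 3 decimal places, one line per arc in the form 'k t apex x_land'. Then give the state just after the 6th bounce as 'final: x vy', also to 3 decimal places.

Arc 1: start y=4.250, vy=24.070 → t=4.985, apex=33.218, x_land=37.882, impact vy=-25.775
  bounce: vy ← 0.54·25.775 = 13.919
Arc 2: start y=0.000, vy=13.919 → t=2.784, apex=9.686, x_land=59.039, impact vy=-13.919
  bounce: vy ← 0.54·13.919 = 7.516
Arc 3: start y=0.000, vy=7.516 → t=1.503, apex=2.825, x_land=70.463, impact vy=-7.516
  bounce: vy ← 0.54·7.516 = 4.059
Arc 4: start y=0.000, vy=4.059 → t=0.812, apex=0.824, x_land=76.632, impact vy=-4.059
  bounce: vy ← 0.54·4.059 = 2.192
Arc 5: start y=0.000, vy=2.192 → t=0.438, apex=0.240, x_land=79.964, impact vy=-2.192
  bounce: vy ← 0.54·2.192 = 1.184
Arc 6: start y=0.000, vy=1.184 → t=0.237, apex=0.070, x_land=81.763, impact vy=-1.184
  bounce: vy ← 0.54·1.184 = 0.639

1 4.985 33.218 37.882
2 2.784 9.686 59.039
3 1.503 2.825 70.463
4 0.812 0.824 76.632
5 0.438 0.240 79.964
6 0.237 0.070 81.763
final: 81.763 0.639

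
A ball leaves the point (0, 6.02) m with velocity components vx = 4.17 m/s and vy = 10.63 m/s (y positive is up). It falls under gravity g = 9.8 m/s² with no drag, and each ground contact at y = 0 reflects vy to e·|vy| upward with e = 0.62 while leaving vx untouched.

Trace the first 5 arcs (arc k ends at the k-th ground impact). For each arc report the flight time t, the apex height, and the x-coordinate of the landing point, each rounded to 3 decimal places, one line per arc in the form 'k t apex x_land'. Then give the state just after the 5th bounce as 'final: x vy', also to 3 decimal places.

1 2.636 11.785 10.990
2 1.923 4.530 19.009
3 1.192 1.741 23.981
4 0.739 0.669 27.064
5 0.458 0.257 28.975
final: 28.975 1.392

Arc 1: start y=6.020, vy=10.630 → t=2.636, apex=11.785, x_land=10.990, impact vy=-15.198
  bounce: vy ← 0.62·15.198 = 9.423
Arc 2: start y=0.000, vy=9.423 → t=1.923, apex=4.530, x_land=19.009, impact vy=-9.423
  bounce: vy ← 0.62·9.423 = 5.842
Arc 3: start y=0.000, vy=5.842 → t=1.192, apex=1.741, x_land=23.981, impact vy=-5.842
  bounce: vy ← 0.62·5.842 = 3.622
Arc 4: start y=0.000, vy=3.622 → t=0.739, apex=0.669, x_land=27.064, impact vy=-3.622
  bounce: vy ← 0.62·3.622 = 2.246
Arc 5: start y=0.000, vy=2.246 → t=0.458, apex=0.257, x_land=28.975, impact vy=-2.246
  bounce: vy ← 0.62·2.246 = 1.392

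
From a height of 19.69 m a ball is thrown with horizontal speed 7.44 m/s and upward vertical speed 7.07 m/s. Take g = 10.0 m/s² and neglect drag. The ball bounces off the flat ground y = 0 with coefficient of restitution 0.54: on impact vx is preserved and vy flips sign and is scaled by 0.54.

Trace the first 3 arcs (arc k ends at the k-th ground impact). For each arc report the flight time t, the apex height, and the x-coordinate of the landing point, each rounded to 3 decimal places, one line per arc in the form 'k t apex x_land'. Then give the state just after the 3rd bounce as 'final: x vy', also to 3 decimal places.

1 2.814 22.189 20.933
2 2.275 6.470 37.860
3 1.229 1.887 47.001
final: 47.001 3.317

Arc 1: start y=19.690, vy=7.070 → t=2.814, apex=22.189, x_land=20.933, impact vy=-21.066
  bounce: vy ← 0.54·21.066 = 11.376
Arc 2: start y=0.000, vy=11.376 → t=2.275, apex=6.470, x_land=37.860, impact vy=-11.376
  bounce: vy ← 0.54·11.376 = 6.143
Arc 3: start y=0.000, vy=6.143 → t=1.229, apex=1.887, x_land=47.001, impact vy=-6.143
  bounce: vy ← 0.54·6.143 = 3.317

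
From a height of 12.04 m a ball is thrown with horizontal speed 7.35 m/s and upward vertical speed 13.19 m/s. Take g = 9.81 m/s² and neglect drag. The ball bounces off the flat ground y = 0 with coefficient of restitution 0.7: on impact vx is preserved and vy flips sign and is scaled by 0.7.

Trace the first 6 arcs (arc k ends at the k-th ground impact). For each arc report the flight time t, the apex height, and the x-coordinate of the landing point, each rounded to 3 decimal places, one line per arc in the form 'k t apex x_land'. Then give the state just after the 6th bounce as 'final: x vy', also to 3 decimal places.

Arc 1: start y=12.040, vy=13.190 → t=3.409, apex=20.907, x_land=25.057, impact vy=-20.253
  bounce: vy ← 0.7·20.253 = 14.177
Arc 2: start y=0.000, vy=14.177 → t=2.890, apex=10.245, x_land=46.301, impact vy=-14.177
  bounce: vy ← 0.7·14.177 = 9.924
Arc 3: start y=0.000, vy=9.924 → t=2.023, apex=5.020, x_land=61.172, impact vy=-9.924
  bounce: vy ← 0.7·9.924 = 6.947
Arc 4: start y=0.000, vy=6.947 → t=1.416, apex=2.460, x_land=71.582, impact vy=-6.947
  bounce: vy ← 0.7·6.947 = 4.863
Arc 5: start y=0.000, vy=4.863 → t=0.991, apex=1.205, x_land=78.869, impact vy=-4.863
  bounce: vy ← 0.7·4.863 = 3.404
Arc 6: start y=0.000, vy=3.404 → t=0.694, apex=0.591, x_land=83.970, impact vy=-3.404
  bounce: vy ← 0.7·3.404 = 2.383

1 3.409 20.907 25.057
2 2.890 10.245 46.301
3 2.023 5.020 61.172
4 1.416 2.460 71.582
5 0.991 1.205 78.869
6 0.694 0.591 83.970
final: 83.970 2.383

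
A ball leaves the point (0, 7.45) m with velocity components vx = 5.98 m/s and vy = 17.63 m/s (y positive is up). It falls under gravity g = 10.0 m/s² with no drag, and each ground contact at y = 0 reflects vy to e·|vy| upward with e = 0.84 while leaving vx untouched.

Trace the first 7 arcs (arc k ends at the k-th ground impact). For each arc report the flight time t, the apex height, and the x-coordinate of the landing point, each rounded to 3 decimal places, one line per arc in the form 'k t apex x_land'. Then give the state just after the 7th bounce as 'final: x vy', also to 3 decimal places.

1 3.907 22.991 23.366
2 3.602 16.222 44.909
3 3.026 11.446 63.005
4 2.542 8.077 78.205
5 2.135 5.699 90.974
6 1.794 4.021 101.699
7 1.507 2.837 110.709
final: 110.709 6.328

Arc 1: start y=7.450, vy=17.630 → t=3.907, apex=22.991, x_land=23.366, impact vy=-21.443
  bounce: vy ← 0.84·21.443 = 18.012
Arc 2: start y=0.000, vy=18.012 → t=3.602, apex=16.222, x_land=44.909, impact vy=-18.012
  bounce: vy ← 0.84·18.012 = 15.130
Arc 3: start y=0.000, vy=15.130 → t=3.026, apex=11.446, x_land=63.005, impact vy=-15.130
  bounce: vy ← 0.84·15.130 = 12.710
Arc 4: start y=0.000, vy=12.710 → t=2.542, apex=8.077, x_land=78.205, impact vy=-12.710
  bounce: vy ← 0.84·12.710 = 10.676
Arc 5: start y=0.000, vy=10.676 → t=2.135, apex=5.699, x_land=90.974, impact vy=-10.676
  bounce: vy ← 0.84·10.676 = 8.968
Arc 6: start y=0.000, vy=8.968 → t=1.794, apex=4.021, x_land=101.699, impact vy=-8.968
  bounce: vy ← 0.84·8.968 = 7.533
Arc 7: start y=0.000, vy=7.533 → t=1.507, apex=2.837, x_land=110.709, impact vy=-7.533
  bounce: vy ← 0.84·7.533 = 6.328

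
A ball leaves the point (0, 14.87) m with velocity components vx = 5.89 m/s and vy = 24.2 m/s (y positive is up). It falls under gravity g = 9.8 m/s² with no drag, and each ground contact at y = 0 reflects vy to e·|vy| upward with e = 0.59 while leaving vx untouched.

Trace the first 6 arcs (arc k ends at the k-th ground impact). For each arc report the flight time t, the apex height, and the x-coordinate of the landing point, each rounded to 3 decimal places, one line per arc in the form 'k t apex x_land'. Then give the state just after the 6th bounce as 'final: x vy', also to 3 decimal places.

1 5.491 44.750 32.344
2 3.566 15.577 53.348
3 2.104 5.422 65.740
4 1.241 1.888 73.051
5 0.732 0.657 77.365
6 0.432 0.229 79.910
final: 79.910 1.249

Arc 1: start y=14.870, vy=24.200 → t=5.491, apex=44.750, x_land=32.344, impact vy=-29.616
  bounce: vy ← 0.59·29.616 = 17.473
Arc 2: start y=0.000, vy=17.473 → t=3.566, apex=15.577, x_land=53.348, impact vy=-17.473
  bounce: vy ← 0.59·17.473 = 10.309
Arc 3: start y=0.000, vy=10.309 → t=2.104, apex=5.422, x_land=65.740, impact vy=-10.309
  bounce: vy ← 0.59·10.309 = 6.082
Arc 4: start y=0.000, vy=6.082 → t=1.241, apex=1.888, x_land=73.051, impact vy=-6.082
  bounce: vy ← 0.59·6.082 = 3.589
Arc 5: start y=0.000, vy=3.589 → t=0.732, apex=0.657, x_land=77.365, impact vy=-3.589
  bounce: vy ← 0.59·3.589 = 2.117
Arc 6: start y=0.000, vy=2.117 → t=0.432, apex=0.229, x_land=79.910, impact vy=-2.117
  bounce: vy ← 0.59·2.117 = 1.249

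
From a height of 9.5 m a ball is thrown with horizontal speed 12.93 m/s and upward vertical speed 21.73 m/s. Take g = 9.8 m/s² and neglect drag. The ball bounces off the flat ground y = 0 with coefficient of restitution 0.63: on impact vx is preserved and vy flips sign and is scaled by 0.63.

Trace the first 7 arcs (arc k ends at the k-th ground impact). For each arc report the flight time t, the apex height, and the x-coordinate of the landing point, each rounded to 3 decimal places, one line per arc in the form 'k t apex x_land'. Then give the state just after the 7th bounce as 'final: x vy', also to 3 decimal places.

1 4.836 33.591 62.525
2 3.299 13.332 105.181
3 2.078 5.292 132.055
4 1.309 2.100 148.985
5 0.825 0.834 159.651
6 0.520 0.331 166.371
7 0.327 0.131 170.604
final: 170.604 1.011

Arc 1: start y=9.500, vy=21.730 → t=4.836, apex=33.591, x_land=62.525, impact vy=-25.659
  bounce: vy ← 0.63·25.659 = 16.165
Arc 2: start y=0.000, vy=16.165 → t=3.299, apex=13.332, x_land=105.181, impact vy=-16.165
  bounce: vy ← 0.63·16.165 = 10.184
Arc 3: start y=0.000, vy=10.184 → t=2.078, apex=5.292, x_land=132.055, impact vy=-10.184
  bounce: vy ← 0.63·10.184 = 6.416
Arc 4: start y=0.000, vy=6.416 → t=1.309, apex=2.100, x_land=148.985, impact vy=-6.416
  bounce: vy ← 0.63·6.416 = 4.042
Arc 5: start y=0.000, vy=4.042 → t=0.825, apex=0.834, x_land=159.651, impact vy=-4.042
  bounce: vy ← 0.63·4.042 = 2.547
Arc 6: start y=0.000, vy=2.547 → t=0.520, apex=0.331, x_land=166.371, impact vy=-2.547
  bounce: vy ← 0.63·2.547 = 1.604
Arc 7: start y=0.000, vy=1.604 → t=0.327, apex=0.131, x_land=170.604, impact vy=-1.604
  bounce: vy ← 0.63·1.604 = 1.011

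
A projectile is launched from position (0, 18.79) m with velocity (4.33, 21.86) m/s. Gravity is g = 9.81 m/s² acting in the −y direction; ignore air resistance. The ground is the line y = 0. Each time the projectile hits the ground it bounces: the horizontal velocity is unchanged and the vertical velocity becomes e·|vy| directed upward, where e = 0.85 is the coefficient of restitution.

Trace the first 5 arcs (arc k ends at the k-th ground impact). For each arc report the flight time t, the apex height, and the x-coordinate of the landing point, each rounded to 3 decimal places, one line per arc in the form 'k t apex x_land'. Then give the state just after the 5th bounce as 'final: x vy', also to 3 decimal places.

Arc 1: start y=18.790, vy=21.860 → t=5.194, apex=43.146, x_land=22.491, impact vy=-29.095
  bounce: vy ← 0.85·29.095 = 24.731
Arc 2: start y=0.000, vy=24.731 → t=5.042, apex=31.173, x_land=44.322, impact vy=-24.731
  bounce: vy ← 0.85·24.731 = 21.021
Arc 3: start y=0.000, vy=21.021 → t=4.286, apex=22.522, x_land=62.879, impact vy=-21.021
  bounce: vy ← 0.85·21.021 = 17.868
Arc 4: start y=0.000, vy=17.868 → t=3.643, apex=16.272, x_land=78.653, impact vy=-17.868
  bounce: vy ← 0.85·17.868 = 15.188
Arc 5: start y=0.000, vy=15.188 → t=3.096, apex=11.757, x_land=92.060, impact vy=-15.188
  bounce: vy ← 0.85·15.188 = 12.910

1 5.194 43.146 22.491
2 5.042 31.173 44.322
3 4.286 22.522 62.879
4 3.643 16.272 78.653
5 3.096 11.757 92.060
final: 92.060 12.910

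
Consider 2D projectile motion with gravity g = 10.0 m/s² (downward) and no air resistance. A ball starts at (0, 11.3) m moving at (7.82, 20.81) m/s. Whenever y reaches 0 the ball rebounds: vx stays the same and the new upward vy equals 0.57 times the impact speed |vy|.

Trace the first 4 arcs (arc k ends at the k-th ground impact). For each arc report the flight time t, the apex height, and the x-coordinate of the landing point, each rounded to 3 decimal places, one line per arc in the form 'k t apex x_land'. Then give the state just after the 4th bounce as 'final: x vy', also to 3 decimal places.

1 4.648 32.953 36.349
2 2.927 10.706 59.235
3 1.668 3.478 72.280
4 0.951 1.130 79.716
final: 79.716 2.710

Arc 1: start y=11.300, vy=20.810 → t=4.648, apex=32.953, x_land=36.349, impact vy=-25.672
  bounce: vy ← 0.57·25.672 = 14.633
Arc 2: start y=0.000, vy=14.633 → t=2.927, apex=10.706, x_land=59.235, impact vy=-14.633
  bounce: vy ← 0.57·14.633 = 8.341
Arc 3: start y=0.000, vy=8.341 → t=1.668, apex=3.478, x_land=72.280, impact vy=-8.341
  bounce: vy ← 0.57·8.341 = 4.754
Arc 4: start y=0.000, vy=4.754 → t=0.951, apex=1.130, x_land=79.716, impact vy=-4.754
  bounce: vy ← 0.57·4.754 = 2.710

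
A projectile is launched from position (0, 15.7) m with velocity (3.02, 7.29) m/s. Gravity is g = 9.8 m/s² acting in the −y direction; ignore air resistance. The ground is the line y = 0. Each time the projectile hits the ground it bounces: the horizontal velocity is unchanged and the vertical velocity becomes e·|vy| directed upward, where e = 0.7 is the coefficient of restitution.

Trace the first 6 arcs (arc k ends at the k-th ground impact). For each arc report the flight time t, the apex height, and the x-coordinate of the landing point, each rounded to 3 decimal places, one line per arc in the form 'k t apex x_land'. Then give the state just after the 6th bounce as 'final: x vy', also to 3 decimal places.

1 2.682 18.411 8.101
2 2.714 9.022 16.296
3 1.900 4.421 22.033
4 1.330 2.166 26.049
5 0.931 1.061 28.860
6 0.652 0.520 30.828
final: 30.828 2.235

Arc 1: start y=15.700, vy=7.290 → t=2.682, apex=18.411, x_land=8.101, impact vy=-18.996
  bounce: vy ← 0.7·18.996 = 13.297
Arc 2: start y=0.000, vy=13.297 → t=2.714, apex=9.022, x_land=16.296, impact vy=-13.297
  bounce: vy ← 0.7·13.297 = 9.308
Arc 3: start y=0.000, vy=9.308 → t=1.900, apex=4.421, x_land=22.033, impact vy=-9.308
  bounce: vy ← 0.7·9.308 = 6.516
Arc 4: start y=0.000, vy=6.516 → t=1.330, apex=2.166, x_land=26.049, impact vy=-6.516
  bounce: vy ← 0.7·6.516 = 4.561
Arc 5: start y=0.000, vy=4.561 → t=0.931, apex=1.061, x_land=28.860, impact vy=-4.561
  bounce: vy ← 0.7·4.561 = 3.193
Arc 6: start y=0.000, vy=3.193 → t=0.652, apex=0.520, x_land=30.828, impact vy=-3.193
  bounce: vy ← 0.7·3.193 = 2.235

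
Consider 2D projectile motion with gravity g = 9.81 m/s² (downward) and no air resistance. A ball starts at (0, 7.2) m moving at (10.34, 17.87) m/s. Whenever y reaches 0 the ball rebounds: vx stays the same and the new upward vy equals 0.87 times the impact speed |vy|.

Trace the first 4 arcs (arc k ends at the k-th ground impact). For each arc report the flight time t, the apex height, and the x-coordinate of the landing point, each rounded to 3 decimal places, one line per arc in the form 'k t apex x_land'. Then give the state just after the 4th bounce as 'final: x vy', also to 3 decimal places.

1 4.009 23.476 41.457
2 3.807 17.769 80.817
3 3.312 13.449 115.061
4 2.881 10.180 144.853
final: 144.853 12.295

Arc 1: start y=7.200, vy=17.870 → t=4.009, apex=23.476, x_land=41.457, impact vy=-21.462
  bounce: vy ← 0.87·21.462 = 18.672
Arc 2: start y=0.000, vy=18.672 → t=3.807, apex=17.769, x_land=80.817, impact vy=-18.672
  bounce: vy ← 0.87·18.672 = 16.244
Arc 3: start y=0.000, vy=16.244 → t=3.312, apex=13.449, x_land=115.061, impact vy=-16.244
  bounce: vy ← 0.87·16.244 = 14.133
Arc 4: start y=0.000, vy=14.133 → t=2.881, apex=10.180, x_land=144.853, impact vy=-14.133
  bounce: vy ← 0.87·14.133 = 12.295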